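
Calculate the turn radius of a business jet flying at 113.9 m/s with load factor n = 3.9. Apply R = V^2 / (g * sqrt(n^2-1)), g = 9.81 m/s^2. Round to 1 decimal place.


Step 1: V^2 = 113.9^2 = 12973.21
Step 2: n^2 - 1 = 3.9^2 - 1 = 14.21
Step 3: sqrt(14.21) = 3.769615
Step 4: R = 12973.21 / (9.81 * 3.769615) = 350.8 m

350.8


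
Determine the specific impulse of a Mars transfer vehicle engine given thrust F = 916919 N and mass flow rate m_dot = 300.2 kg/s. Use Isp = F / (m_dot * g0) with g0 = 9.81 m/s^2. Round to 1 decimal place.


Step 1: m_dot * g0 = 300.2 * 9.81 = 2944.96
Step 2: Isp = 916919 / 2944.96 = 311.4 s

311.4


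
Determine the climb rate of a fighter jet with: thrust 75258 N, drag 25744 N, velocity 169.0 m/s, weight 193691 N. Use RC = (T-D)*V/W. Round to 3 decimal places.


Step 1: Excess thrust = T - D = 75258 - 25744 = 49514 N
Step 2: Excess power = 49514 * 169.0 = 8367866.0 W
Step 3: RC = 8367866.0 / 193691 = 43.202 m/s

43.202


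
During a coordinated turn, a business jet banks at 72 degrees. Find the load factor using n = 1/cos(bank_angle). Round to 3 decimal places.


Step 1: Convert 72 degrees to radians = 1.256637
Step 2: cos(72 deg) = 0.309017
Step 3: n = 1 / 0.309017 = 3.236

3.236


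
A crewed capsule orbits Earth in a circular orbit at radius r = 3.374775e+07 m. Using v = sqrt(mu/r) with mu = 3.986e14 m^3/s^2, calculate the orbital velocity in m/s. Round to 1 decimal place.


Step 1: mu / r = 3.986e14 / 3.374775e+07 = 11811157.7809
Step 2: v = sqrt(11811157.7809) = 3436.7 m/s

3436.7


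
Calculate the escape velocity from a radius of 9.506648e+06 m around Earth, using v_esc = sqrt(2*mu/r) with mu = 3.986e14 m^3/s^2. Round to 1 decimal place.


Step 1: 2*mu/r = 2 * 3.986e14 / 9.506648e+06 = 83857107.1528
Step 2: v_esc = sqrt(83857107.1528) = 9157.4 m/s

9157.4


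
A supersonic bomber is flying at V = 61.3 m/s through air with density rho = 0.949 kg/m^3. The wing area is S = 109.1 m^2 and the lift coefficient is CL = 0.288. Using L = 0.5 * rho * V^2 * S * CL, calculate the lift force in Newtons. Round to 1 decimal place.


Step 1: Calculate dynamic pressure q = 0.5 * 0.949 * 61.3^2 = 0.5 * 0.949 * 3757.69 = 1783.0239 Pa
Step 2: Multiply by wing area and lift coefficient: L = 1783.0239 * 109.1 * 0.288
Step 3: L = 194527.908 * 0.288 = 56024.0 N

56024.0


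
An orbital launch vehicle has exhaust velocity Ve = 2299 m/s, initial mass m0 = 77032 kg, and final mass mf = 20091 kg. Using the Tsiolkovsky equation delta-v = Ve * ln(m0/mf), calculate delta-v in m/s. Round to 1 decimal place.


Step 1: Mass ratio m0/mf = 77032 / 20091 = 3.834155
Step 2: ln(3.834155) = 1.343949
Step 3: delta-v = 2299 * 1.343949 = 3089.7 m/s

3089.7


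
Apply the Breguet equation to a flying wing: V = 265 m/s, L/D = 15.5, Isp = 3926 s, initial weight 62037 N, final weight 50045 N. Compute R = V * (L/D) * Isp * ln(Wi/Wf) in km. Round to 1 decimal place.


Step 1: Coefficient = V * (L/D) * Isp = 265 * 15.5 * 3926 = 16126045.0 m
Step 2: Wi/Wf = 62037 / 50045 = 1.239624
Step 3: ln(1.239624) = 0.214808
Step 4: R = 16126045.0 * 0.214808 = 3464009.6 m = 3464.0 km

3464.0


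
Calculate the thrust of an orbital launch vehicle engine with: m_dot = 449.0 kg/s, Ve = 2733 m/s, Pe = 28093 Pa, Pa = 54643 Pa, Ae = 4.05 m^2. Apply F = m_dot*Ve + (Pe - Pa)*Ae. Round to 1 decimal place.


Step 1: Momentum thrust = m_dot * Ve = 449.0 * 2733 = 1227117.0 N
Step 2: Pressure thrust = (Pe - Pa) * Ae = (28093 - 54643) * 4.05 = -107527.50 N
Step 3: Total thrust F = 1227117.0 + -107527.50 = 1119589.5 N

1119589.5


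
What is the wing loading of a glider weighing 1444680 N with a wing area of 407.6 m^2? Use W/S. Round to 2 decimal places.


Step 1: Wing loading = W / S = 1444680 / 407.6
Step 2: Wing loading = 3544.36 N/m^2

3544.36


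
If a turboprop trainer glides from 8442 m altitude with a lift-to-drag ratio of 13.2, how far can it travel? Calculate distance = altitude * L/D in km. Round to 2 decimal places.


Step 1: Glide distance = altitude * L/D = 8442 * 13.2 = 111434.4 m
Step 2: Convert to km: 111434.4 / 1000 = 111.43 km

111.43


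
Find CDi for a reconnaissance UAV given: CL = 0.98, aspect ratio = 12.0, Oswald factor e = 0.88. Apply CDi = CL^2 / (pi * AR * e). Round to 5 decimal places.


Step 1: CL^2 = 0.98^2 = 0.9604
Step 2: pi * AR * e = 3.14159 * 12.0 * 0.88 = 33.175218
Step 3: CDi = 0.9604 / 33.175218 = 0.02895

0.02895


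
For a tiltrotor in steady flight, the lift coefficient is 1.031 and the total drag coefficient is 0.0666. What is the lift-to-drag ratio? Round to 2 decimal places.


Step 1: L/D = CL / CD = 1.031 / 0.0666
Step 2: L/D = 15.48

15.48


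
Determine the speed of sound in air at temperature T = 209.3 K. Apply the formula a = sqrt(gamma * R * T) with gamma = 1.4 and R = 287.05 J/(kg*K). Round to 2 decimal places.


Step 1: gamma * R * T = 1.4 * 287.05 * 209.3 = 84111.391
Step 2: a = sqrt(84111.391) = 290.02 m/s

290.02


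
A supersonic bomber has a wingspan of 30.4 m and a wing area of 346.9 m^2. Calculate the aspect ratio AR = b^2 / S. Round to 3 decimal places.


Step 1: b^2 = 30.4^2 = 924.16
Step 2: AR = 924.16 / 346.9 = 2.664

2.664


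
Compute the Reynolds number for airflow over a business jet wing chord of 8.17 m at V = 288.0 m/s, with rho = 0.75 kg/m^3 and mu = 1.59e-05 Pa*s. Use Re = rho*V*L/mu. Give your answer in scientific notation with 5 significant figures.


Step 1: Numerator = rho * V * L = 0.75 * 288.0 * 8.17 = 1764.72
Step 2: Re = 1764.72 / 1.59e-05
Step 3: Re = 1.1099e+08

1.1099e+08


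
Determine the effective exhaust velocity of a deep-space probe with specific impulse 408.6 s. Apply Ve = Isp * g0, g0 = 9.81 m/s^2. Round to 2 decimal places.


Step 1: Ve = Isp * g0 = 408.6 * 9.81
Step 2: Ve = 4008.37 m/s

4008.37


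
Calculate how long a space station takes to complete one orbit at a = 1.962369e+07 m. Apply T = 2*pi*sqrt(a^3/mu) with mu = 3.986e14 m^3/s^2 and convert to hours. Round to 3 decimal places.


Step 1: a^3 / mu = 7.556871e+21 / 3.986e14 = 1.895853e+07
Step 2: sqrt(1.895853e+07) = 4354.1398 s
Step 3: T = 2*pi * 4354.1398 = 27357.87 s
Step 4: T in hours = 27357.87 / 3600 = 7.599 hours

7.599


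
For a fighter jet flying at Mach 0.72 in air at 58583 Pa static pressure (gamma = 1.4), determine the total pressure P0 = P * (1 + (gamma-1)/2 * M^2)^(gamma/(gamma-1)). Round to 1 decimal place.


Step 1: (gamma-1)/2 * M^2 = 0.2 * 0.5184 = 0.10368
Step 2: 1 + 0.10368 = 1.10368
Step 3: Exponent gamma/(gamma-1) = 3.5
Step 4: P0 = 58583 * 1.10368^3.5 = 82741.4 Pa

82741.4


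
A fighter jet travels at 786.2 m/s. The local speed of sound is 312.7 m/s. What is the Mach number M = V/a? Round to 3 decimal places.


Step 1: M = V / a = 786.2 / 312.7
Step 2: M = 2.514

2.514


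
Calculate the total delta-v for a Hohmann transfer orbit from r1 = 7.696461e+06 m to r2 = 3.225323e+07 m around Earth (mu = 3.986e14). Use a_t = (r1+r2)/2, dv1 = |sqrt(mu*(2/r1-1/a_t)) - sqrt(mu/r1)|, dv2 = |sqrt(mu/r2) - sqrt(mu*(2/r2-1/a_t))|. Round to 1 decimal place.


Step 1: Transfer semi-major axis a_t = (7.696461e+06 + 3.225323e+07) / 2 = 1.997485e+07 m
Step 2: v1 (circular at r1) = sqrt(mu/r1) = 7196.53 m/s
Step 3: v_t1 = sqrt(mu*(2/r1 - 1/a_t)) = 9144.67 m/s
Step 4: dv1 = |9144.67 - 7196.53| = 1948.14 m/s
Step 5: v2 (circular at r2) = 3515.46 m/s, v_t2 = 2182.16 m/s
Step 6: dv2 = |3515.46 - 2182.16| = 1333.3 m/s
Step 7: Total delta-v = 1948.14 + 1333.3 = 3281.4 m/s

3281.4


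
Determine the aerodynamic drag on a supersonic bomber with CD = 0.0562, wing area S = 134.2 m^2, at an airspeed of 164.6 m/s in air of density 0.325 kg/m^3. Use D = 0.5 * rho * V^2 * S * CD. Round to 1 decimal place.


Step 1: Dynamic pressure q = 0.5 * 0.325 * 164.6^2 = 4402.6385 Pa
Step 2: Drag D = q * S * CD = 4402.6385 * 134.2 * 0.0562
Step 3: D = 33204.9 N

33204.9


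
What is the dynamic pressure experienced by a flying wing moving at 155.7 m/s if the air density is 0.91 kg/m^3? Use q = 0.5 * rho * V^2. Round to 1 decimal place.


Step 1: V^2 = 155.7^2 = 24242.49
Step 2: q = 0.5 * 0.91 * 24242.49
Step 3: q = 11030.3 Pa

11030.3


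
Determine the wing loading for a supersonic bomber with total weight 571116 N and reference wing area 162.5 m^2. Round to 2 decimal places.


Step 1: Wing loading = W / S = 571116 / 162.5
Step 2: Wing loading = 3514.56 N/m^2

3514.56


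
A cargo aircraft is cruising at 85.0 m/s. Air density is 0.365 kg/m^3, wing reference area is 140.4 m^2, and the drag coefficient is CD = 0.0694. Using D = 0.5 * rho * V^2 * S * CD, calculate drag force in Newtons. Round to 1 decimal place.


Step 1: Dynamic pressure q = 0.5 * 0.365 * 85.0^2 = 1318.5625 Pa
Step 2: Drag D = q * S * CD = 1318.5625 * 140.4 * 0.0694
Step 3: D = 12847.8 N

12847.8


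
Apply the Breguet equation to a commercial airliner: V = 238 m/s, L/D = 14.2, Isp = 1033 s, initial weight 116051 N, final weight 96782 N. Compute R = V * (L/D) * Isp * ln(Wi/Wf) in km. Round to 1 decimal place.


Step 1: Coefficient = V * (L/D) * Isp = 238 * 14.2 * 1033 = 3491126.8 m
Step 2: Wi/Wf = 116051 / 96782 = 1.199097
Step 3: ln(1.199097) = 0.181569
Step 4: R = 3491126.8 * 0.181569 = 633879.4 m = 633.9 km

633.9


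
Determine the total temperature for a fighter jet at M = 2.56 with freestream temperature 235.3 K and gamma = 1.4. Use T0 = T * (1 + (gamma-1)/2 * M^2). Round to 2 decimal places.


Step 1: (gamma-1)/2 = 0.2
Step 2: M^2 = 6.5536
Step 3: 1 + 0.2 * 6.5536 = 2.31072
Step 4: T0 = 235.3 * 2.31072 = 543.71 K

543.71


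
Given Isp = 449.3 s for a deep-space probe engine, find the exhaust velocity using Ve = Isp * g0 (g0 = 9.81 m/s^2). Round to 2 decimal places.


Step 1: Ve = Isp * g0 = 449.3 * 9.81
Step 2: Ve = 4407.63 m/s

4407.63


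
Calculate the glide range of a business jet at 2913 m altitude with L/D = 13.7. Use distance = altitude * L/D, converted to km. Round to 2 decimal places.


Step 1: Glide distance = altitude * L/D = 2913 * 13.7 = 39908.1 m
Step 2: Convert to km: 39908.1 / 1000 = 39.91 km

39.91


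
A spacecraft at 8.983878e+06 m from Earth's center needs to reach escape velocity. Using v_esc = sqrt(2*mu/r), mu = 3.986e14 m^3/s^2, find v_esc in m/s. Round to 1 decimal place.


Step 1: 2*mu/r = 2 * 3.986e14 / 8.983878e+06 = 88736734.8488
Step 2: v_esc = sqrt(88736734.8488) = 9420.0 m/s

9420.0


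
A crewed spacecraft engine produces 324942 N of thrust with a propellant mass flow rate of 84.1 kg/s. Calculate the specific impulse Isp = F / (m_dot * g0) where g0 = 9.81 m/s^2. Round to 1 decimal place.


Step 1: m_dot * g0 = 84.1 * 9.81 = 825.02
Step 2: Isp = 324942 / 825.02 = 393.9 s

393.9


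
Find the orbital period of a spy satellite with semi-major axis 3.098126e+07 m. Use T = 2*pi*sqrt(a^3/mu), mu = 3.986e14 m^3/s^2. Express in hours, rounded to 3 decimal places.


Step 1: a^3 / mu = 2.973701e+22 / 3.986e14 = 7.460363e+07
Step 2: sqrt(7.460363e+07) = 8637.339 s
Step 3: T = 2*pi * 8637.339 = 54270.0 s
Step 4: T in hours = 54270.0 / 3600 = 15.075 hours

15.075


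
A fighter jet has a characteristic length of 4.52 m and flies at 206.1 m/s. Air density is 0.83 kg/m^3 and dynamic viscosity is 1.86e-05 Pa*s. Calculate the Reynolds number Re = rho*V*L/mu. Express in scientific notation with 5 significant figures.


Step 1: Numerator = rho * V * L = 0.83 * 206.1 * 4.52 = 773.20476
Step 2: Re = 773.20476 / 1.86e-05
Step 3: Re = 4.1570e+07

4.1570e+07


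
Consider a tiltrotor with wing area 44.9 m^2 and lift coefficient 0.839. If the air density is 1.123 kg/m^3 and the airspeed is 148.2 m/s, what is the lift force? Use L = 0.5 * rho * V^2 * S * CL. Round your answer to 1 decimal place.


Step 1: Calculate dynamic pressure q = 0.5 * 1.123 * 148.2^2 = 0.5 * 1.123 * 21963.24 = 12332.3593 Pa
Step 2: Multiply by wing area and lift coefficient: L = 12332.3593 * 44.9 * 0.839
Step 3: L = 553722.9308 * 0.839 = 464573.5 N

464573.5


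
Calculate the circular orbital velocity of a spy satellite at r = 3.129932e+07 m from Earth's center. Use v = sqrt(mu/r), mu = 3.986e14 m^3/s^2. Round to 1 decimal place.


Step 1: mu / r = 3.986e14 / 3.129932e+07 = 12735100.9543
Step 2: v = sqrt(12735100.9543) = 3568.6 m/s

3568.6


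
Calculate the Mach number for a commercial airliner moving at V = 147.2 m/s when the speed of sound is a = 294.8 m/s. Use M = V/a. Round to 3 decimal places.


Step 1: M = V / a = 147.2 / 294.8
Step 2: M = 0.499

0.499


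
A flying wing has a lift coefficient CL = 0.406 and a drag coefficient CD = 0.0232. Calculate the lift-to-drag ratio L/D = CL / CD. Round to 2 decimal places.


Step 1: L/D = CL / CD = 0.406 / 0.0232
Step 2: L/D = 17.50

17.50


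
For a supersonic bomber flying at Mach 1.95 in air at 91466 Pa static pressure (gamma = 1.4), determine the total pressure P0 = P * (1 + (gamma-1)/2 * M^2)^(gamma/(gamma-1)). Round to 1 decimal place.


Step 1: (gamma-1)/2 * M^2 = 0.2 * 3.8025 = 0.7605
Step 2: 1 + 0.7605 = 1.7605
Step 3: Exponent gamma/(gamma-1) = 3.5
Step 4: P0 = 91466 * 1.7605^3.5 = 662194.8 Pa

662194.8


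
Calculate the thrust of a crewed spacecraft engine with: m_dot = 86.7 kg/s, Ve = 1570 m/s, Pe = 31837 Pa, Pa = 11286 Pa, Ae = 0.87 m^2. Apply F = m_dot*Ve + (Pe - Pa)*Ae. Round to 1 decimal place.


Step 1: Momentum thrust = m_dot * Ve = 86.7 * 1570 = 136119.0 N
Step 2: Pressure thrust = (Pe - Pa) * Ae = (31837 - 11286) * 0.87 = 17879.37 N
Step 3: Total thrust F = 136119.0 + 17879.37 = 153998.4 N

153998.4


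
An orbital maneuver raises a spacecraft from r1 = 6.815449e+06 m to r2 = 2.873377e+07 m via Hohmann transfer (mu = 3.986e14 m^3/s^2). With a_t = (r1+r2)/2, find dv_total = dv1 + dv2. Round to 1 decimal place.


Step 1: Transfer semi-major axis a_t = (6.815449e+06 + 2.873377e+07) / 2 = 1.777461e+07 m
Step 2: v1 (circular at r1) = sqrt(mu/r1) = 7647.53 m/s
Step 3: v_t1 = sqrt(mu*(2/r1 - 1/a_t)) = 9723.39 m/s
Step 4: dv1 = |9723.39 - 7647.53| = 2075.86 m/s
Step 5: v2 (circular at r2) = 3724.54 m/s, v_t2 = 2306.32 m/s
Step 6: dv2 = |3724.54 - 2306.32| = 1418.22 m/s
Step 7: Total delta-v = 2075.86 + 1418.22 = 3494.1 m/s

3494.1


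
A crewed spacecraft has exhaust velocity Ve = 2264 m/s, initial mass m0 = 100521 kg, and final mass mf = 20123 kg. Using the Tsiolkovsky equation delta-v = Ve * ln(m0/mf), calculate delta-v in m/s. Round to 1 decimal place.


Step 1: Mass ratio m0/mf = 100521 / 20123 = 4.995329
Step 2: ln(4.995329) = 1.608503
Step 3: delta-v = 2264 * 1.608503 = 3641.7 m/s

3641.7


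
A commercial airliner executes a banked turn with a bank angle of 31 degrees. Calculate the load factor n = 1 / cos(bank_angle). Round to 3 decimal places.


Step 1: Convert 31 degrees to radians = 0.541052
Step 2: cos(31 deg) = 0.857167
Step 3: n = 1 / 0.857167 = 1.167

1.167


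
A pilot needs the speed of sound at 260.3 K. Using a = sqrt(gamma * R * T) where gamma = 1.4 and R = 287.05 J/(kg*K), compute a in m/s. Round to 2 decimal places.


Step 1: gamma * R * T = 1.4 * 287.05 * 260.3 = 104606.761
Step 2: a = sqrt(104606.761) = 323.43 m/s

323.43


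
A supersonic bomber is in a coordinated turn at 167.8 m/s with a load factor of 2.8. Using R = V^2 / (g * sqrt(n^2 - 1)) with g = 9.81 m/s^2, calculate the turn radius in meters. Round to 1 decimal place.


Step 1: V^2 = 167.8^2 = 28156.84
Step 2: n^2 - 1 = 2.8^2 - 1 = 6.84
Step 3: sqrt(6.84) = 2.615339
Step 4: R = 28156.84 / (9.81 * 2.615339) = 1097.5 m

1097.5


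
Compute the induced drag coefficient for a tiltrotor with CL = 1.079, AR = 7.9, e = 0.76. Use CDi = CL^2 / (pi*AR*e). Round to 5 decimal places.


Step 1: CL^2 = 1.079^2 = 1.164241
Step 2: pi * AR * e = 3.14159 * 7.9 * 0.76 = 18.862122
Step 3: CDi = 1.164241 / 18.862122 = 0.06172

0.06172


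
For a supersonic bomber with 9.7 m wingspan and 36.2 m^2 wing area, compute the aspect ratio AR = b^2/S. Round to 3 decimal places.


Step 1: b^2 = 9.7^2 = 94.09
Step 2: AR = 94.09 / 36.2 = 2.599

2.599


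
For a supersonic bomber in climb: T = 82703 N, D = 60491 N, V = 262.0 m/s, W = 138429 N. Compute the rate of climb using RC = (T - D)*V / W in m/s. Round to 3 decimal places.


Step 1: Excess thrust = T - D = 82703 - 60491 = 22212 N
Step 2: Excess power = 22212 * 262.0 = 5819544.0 W
Step 3: RC = 5819544.0 / 138429 = 42.040 m/s

42.040


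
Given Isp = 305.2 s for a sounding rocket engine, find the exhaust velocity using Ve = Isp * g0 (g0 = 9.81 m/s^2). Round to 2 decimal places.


Step 1: Ve = Isp * g0 = 305.2 * 9.81
Step 2: Ve = 2994.01 m/s

2994.01


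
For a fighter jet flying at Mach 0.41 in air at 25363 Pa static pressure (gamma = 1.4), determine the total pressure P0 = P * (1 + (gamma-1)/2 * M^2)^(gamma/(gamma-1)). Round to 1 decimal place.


Step 1: (gamma-1)/2 * M^2 = 0.2 * 0.1681 = 0.03362
Step 2: 1 + 0.03362 = 1.03362
Step 3: Exponent gamma/(gamma-1) = 3.5
Step 4: P0 = 25363 * 1.03362^3.5 = 28475.0 Pa

28475.0


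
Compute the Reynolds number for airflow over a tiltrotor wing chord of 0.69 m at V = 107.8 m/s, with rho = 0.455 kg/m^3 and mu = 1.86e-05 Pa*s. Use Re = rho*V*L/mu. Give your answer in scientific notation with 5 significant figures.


Step 1: Numerator = rho * V * L = 0.455 * 107.8 * 0.69 = 33.84381
Step 2: Re = 33.84381 / 1.86e-05
Step 3: Re = 1.8196e+06

1.8196e+06


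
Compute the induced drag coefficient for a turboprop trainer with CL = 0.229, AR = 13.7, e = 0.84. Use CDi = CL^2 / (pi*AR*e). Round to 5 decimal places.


Step 1: CL^2 = 0.229^2 = 0.052441
Step 2: pi * AR * e = 3.14159 * 13.7 * 0.84 = 36.153448
Step 3: CDi = 0.052441 / 36.153448 = 0.00145

0.00145


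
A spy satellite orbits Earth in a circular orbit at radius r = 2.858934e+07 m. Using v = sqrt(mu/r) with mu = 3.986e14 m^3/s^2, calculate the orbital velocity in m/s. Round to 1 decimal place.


Step 1: mu / r = 3.986e14 / 2.858934e+07 = 13942259.5975
Step 2: v = sqrt(13942259.5975) = 3733.9 m/s

3733.9


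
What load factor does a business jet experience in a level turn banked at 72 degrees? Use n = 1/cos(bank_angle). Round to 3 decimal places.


Step 1: Convert 72 degrees to radians = 1.256637
Step 2: cos(72 deg) = 0.309017
Step 3: n = 1 / 0.309017 = 3.236

3.236


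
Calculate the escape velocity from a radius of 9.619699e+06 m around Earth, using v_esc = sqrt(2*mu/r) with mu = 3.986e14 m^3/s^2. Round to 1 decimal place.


Step 1: 2*mu/r = 2 * 3.986e14 / 9.619699e+06 = 82871615.8375
Step 2: v_esc = sqrt(82871615.8375) = 9103.4 m/s

9103.4


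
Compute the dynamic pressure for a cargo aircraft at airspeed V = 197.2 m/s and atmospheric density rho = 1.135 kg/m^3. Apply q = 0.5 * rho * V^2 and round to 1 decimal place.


Step 1: V^2 = 197.2^2 = 38887.84
Step 2: q = 0.5 * 1.135 * 38887.84
Step 3: q = 22068.8 Pa

22068.8


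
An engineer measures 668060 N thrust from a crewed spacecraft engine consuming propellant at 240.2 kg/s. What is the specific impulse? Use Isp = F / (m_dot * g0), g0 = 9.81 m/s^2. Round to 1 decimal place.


Step 1: m_dot * g0 = 240.2 * 9.81 = 2356.36
Step 2: Isp = 668060 / 2356.36 = 283.5 s

283.5


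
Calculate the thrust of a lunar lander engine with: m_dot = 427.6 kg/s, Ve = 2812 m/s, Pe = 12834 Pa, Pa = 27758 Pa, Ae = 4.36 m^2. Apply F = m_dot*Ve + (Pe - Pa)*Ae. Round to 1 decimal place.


Step 1: Momentum thrust = m_dot * Ve = 427.6 * 2812 = 1202411.2 N
Step 2: Pressure thrust = (Pe - Pa) * Ae = (12834 - 27758) * 4.36 = -65068.64 N
Step 3: Total thrust F = 1202411.2 + -65068.64 = 1137342.6 N

1137342.6


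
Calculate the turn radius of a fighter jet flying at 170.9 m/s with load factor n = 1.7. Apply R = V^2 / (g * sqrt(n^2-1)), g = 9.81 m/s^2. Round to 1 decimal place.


Step 1: V^2 = 170.9^2 = 29206.81
Step 2: n^2 - 1 = 1.7^2 - 1 = 1.89
Step 3: sqrt(1.89) = 1.374773
Step 4: R = 29206.81 / (9.81 * 1.374773) = 2165.6 m

2165.6


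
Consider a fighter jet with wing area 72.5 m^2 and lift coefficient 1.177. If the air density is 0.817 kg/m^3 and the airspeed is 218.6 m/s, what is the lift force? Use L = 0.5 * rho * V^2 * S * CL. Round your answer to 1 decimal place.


Step 1: Calculate dynamic pressure q = 0.5 * 0.817 * 218.6^2 = 0.5 * 0.817 * 47785.96 = 19520.5647 Pa
Step 2: Multiply by wing area and lift coefficient: L = 19520.5647 * 72.5 * 1.177
Step 3: L = 1415240.9379 * 1.177 = 1665738.6 N

1665738.6


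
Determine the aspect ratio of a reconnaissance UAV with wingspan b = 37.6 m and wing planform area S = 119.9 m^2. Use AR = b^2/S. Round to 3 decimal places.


Step 1: b^2 = 37.6^2 = 1413.76
Step 2: AR = 1413.76 / 119.9 = 11.791

11.791


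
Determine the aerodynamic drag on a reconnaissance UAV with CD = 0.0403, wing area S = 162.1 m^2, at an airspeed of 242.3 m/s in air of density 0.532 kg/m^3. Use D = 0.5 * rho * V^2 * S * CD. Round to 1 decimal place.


Step 1: Dynamic pressure q = 0.5 * 0.532 * 242.3^2 = 15616.6711 Pa
Step 2: Drag D = q * S * CD = 15616.6711 * 162.1 * 0.0403
Step 3: D = 102017.9 N

102017.9


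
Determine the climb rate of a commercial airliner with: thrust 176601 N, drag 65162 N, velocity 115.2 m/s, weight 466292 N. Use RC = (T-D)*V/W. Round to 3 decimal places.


Step 1: Excess thrust = T - D = 176601 - 65162 = 111439 N
Step 2: Excess power = 111439 * 115.2 = 12837772.8 W
Step 3: RC = 12837772.8 / 466292 = 27.532 m/s

27.532


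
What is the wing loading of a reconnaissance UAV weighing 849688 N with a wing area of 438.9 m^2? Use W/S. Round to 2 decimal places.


Step 1: Wing loading = W / S = 849688 / 438.9
Step 2: Wing loading = 1935.95 N/m^2

1935.95


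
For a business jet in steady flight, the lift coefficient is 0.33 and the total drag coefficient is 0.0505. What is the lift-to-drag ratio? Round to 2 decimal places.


Step 1: L/D = CL / CD = 0.33 / 0.0505
Step 2: L/D = 6.53

6.53


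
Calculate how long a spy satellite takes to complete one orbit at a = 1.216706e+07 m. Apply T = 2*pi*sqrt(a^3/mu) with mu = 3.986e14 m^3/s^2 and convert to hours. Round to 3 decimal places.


Step 1: a^3 / mu = 1.801179e+21 / 3.986e14 = 4.518764e+06
Step 2: sqrt(4.518764e+06) = 2125.7384 s
Step 3: T = 2*pi * 2125.7384 = 13356.41 s
Step 4: T in hours = 13356.41 / 3600 = 3.710 hours

3.710


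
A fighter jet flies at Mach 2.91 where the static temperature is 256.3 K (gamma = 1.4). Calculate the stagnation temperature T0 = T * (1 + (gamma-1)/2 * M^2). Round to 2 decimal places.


Step 1: (gamma-1)/2 = 0.2
Step 2: M^2 = 8.4681
Step 3: 1 + 0.2 * 8.4681 = 2.69362
Step 4: T0 = 256.3 * 2.69362 = 690.37 K

690.37


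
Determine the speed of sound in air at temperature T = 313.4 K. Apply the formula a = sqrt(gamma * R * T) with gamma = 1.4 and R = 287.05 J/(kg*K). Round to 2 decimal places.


Step 1: gamma * R * T = 1.4 * 287.05 * 313.4 = 125946.058
Step 2: a = sqrt(125946.058) = 354.89 m/s

354.89


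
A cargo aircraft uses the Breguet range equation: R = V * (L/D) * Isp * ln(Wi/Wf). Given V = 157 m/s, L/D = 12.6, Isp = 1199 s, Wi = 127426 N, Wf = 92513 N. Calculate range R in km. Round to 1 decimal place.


Step 1: Coefficient = V * (L/D) * Isp = 157 * 12.6 * 1199 = 2371861.8 m
Step 2: Wi/Wf = 127426 / 92513 = 1.377385
Step 3: ln(1.377385) = 0.320187
Step 4: R = 2371861.8 * 0.320187 = 759438.4 m = 759.4 km

759.4


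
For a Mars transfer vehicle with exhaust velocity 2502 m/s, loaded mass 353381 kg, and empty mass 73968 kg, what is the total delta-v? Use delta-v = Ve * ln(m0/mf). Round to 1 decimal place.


Step 1: Mass ratio m0/mf = 353381 / 73968 = 4.777485
Step 2: ln(4.777485) = 1.563914
Step 3: delta-v = 2502 * 1.563914 = 3912.9 m/s

3912.9


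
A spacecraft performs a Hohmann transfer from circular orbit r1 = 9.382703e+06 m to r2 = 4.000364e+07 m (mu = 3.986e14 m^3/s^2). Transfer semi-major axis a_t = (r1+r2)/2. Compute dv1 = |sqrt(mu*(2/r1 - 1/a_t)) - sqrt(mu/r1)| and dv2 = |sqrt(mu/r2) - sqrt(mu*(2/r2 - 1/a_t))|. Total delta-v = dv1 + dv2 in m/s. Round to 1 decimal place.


Step 1: Transfer semi-major axis a_t = (9.382703e+06 + 4.000364e+07) / 2 = 2.469317e+07 m
Step 2: v1 (circular at r1) = sqrt(mu/r1) = 6517.85 m/s
Step 3: v_t1 = sqrt(mu*(2/r1 - 1/a_t)) = 8295.95 m/s
Step 4: dv1 = |8295.95 - 6517.85| = 1778.09 m/s
Step 5: v2 (circular at r2) = 3156.6 m/s, v_t2 = 1945.78 m/s
Step 6: dv2 = |3156.6 - 1945.78| = 1210.81 m/s
Step 7: Total delta-v = 1778.09 + 1210.81 = 2988.9 m/s

2988.9


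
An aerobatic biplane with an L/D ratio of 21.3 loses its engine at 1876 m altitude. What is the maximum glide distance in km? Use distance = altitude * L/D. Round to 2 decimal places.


Step 1: Glide distance = altitude * L/D = 1876 * 21.3 = 39958.8 m
Step 2: Convert to km: 39958.8 / 1000 = 39.96 km

39.96


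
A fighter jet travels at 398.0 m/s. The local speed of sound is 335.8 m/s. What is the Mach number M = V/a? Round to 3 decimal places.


Step 1: M = V / a = 398.0 / 335.8
Step 2: M = 1.185

1.185


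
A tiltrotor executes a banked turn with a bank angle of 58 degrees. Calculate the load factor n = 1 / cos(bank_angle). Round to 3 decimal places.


Step 1: Convert 58 degrees to radians = 1.012291
Step 2: cos(58 deg) = 0.529919
Step 3: n = 1 / 0.529919 = 1.887

1.887


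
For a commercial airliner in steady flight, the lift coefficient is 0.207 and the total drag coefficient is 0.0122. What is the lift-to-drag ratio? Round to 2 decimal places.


Step 1: L/D = CL / CD = 0.207 / 0.0122
Step 2: L/D = 16.97

16.97


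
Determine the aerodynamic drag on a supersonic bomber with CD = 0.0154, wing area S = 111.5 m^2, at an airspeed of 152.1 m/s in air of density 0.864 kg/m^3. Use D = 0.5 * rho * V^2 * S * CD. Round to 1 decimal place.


Step 1: Dynamic pressure q = 0.5 * 0.864 * 152.1^2 = 9994.0651 Pa
Step 2: Drag D = q * S * CD = 9994.0651 * 111.5 * 0.0154
Step 3: D = 17160.8 N

17160.8


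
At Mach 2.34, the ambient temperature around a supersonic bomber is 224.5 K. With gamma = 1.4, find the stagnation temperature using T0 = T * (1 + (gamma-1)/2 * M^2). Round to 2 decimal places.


Step 1: (gamma-1)/2 = 0.2
Step 2: M^2 = 5.4756
Step 3: 1 + 0.2 * 5.4756 = 2.09512
Step 4: T0 = 224.5 * 2.09512 = 470.35 K

470.35


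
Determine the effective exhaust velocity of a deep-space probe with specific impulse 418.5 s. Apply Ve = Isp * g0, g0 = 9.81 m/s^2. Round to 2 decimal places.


Step 1: Ve = Isp * g0 = 418.5 * 9.81
Step 2: Ve = 4105.49 m/s

4105.49


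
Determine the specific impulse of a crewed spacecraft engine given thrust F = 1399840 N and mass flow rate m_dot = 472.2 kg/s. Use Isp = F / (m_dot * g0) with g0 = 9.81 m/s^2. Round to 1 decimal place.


Step 1: m_dot * g0 = 472.2 * 9.81 = 4632.28
Step 2: Isp = 1399840 / 4632.28 = 302.2 s

302.2


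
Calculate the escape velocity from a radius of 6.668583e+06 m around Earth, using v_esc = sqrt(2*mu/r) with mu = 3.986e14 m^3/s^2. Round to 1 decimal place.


Step 1: 2*mu/r = 2 * 3.986e14 / 6.668583e+06 = 119545636.6068
Step 2: v_esc = sqrt(119545636.6068) = 10933.7 m/s

10933.7


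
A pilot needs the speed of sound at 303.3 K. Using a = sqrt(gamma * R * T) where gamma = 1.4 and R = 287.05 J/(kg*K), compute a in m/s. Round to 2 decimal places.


Step 1: gamma * R * T = 1.4 * 287.05 * 303.3 = 121887.171
Step 2: a = sqrt(121887.171) = 349.12 m/s

349.12


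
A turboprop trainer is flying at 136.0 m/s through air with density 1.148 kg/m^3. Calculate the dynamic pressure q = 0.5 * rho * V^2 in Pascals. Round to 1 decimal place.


Step 1: V^2 = 136.0^2 = 18496.0
Step 2: q = 0.5 * 1.148 * 18496.0
Step 3: q = 10616.7 Pa

10616.7


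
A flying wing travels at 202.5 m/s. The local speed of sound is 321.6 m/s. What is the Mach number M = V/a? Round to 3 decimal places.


Step 1: M = V / a = 202.5 / 321.6
Step 2: M = 0.630

0.630


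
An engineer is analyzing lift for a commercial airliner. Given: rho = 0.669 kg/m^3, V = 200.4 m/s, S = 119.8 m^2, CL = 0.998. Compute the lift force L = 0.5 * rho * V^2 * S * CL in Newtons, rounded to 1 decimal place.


Step 1: Calculate dynamic pressure q = 0.5 * 0.669 * 200.4^2 = 0.5 * 0.669 * 40160.16 = 13433.5735 Pa
Step 2: Multiply by wing area and lift coefficient: L = 13433.5735 * 119.8 * 0.998
Step 3: L = 1609342.1077 * 0.998 = 1606123.4 N

1606123.4


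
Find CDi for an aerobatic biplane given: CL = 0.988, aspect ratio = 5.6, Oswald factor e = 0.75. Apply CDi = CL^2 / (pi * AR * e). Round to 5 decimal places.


Step 1: CL^2 = 0.988^2 = 0.976144
Step 2: pi * AR * e = 3.14159 * 5.6 * 0.75 = 13.194689
Step 3: CDi = 0.976144 / 13.194689 = 0.07398

0.07398


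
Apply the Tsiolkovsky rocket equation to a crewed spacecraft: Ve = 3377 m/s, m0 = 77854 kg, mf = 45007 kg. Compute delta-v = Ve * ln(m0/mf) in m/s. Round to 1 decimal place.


Step 1: Mass ratio m0/mf = 77854 / 45007 = 1.72982
Step 2: ln(1.72982) = 0.548017
Step 3: delta-v = 3377 * 0.548017 = 1850.7 m/s

1850.7


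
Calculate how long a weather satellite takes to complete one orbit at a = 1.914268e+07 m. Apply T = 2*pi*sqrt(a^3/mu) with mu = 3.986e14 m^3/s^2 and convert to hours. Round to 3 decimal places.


Step 1: a^3 / mu = 7.014686e+21 / 3.986e14 = 1.759831e+07
Step 2: sqrt(1.759831e+07) = 4195.0338 s
Step 3: T = 2*pi * 4195.0338 = 26358.17 s
Step 4: T in hours = 26358.17 / 3600 = 7.322 hours

7.322


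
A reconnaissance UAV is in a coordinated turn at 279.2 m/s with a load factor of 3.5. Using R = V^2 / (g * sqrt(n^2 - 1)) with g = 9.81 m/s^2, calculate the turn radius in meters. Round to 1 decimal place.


Step 1: V^2 = 279.2^2 = 77952.64
Step 2: n^2 - 1 = 3.5^2 - 1 = 11.25
Step 3: sqrt(11.25) = 3.354102
Step 4: R = 77952.64 / (9.81 * 3.354102) = 2369.1 m

2369.1


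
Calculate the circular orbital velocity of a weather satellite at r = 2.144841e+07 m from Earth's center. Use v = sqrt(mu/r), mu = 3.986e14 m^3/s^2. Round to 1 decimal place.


Step 1: mu / r = 3.986e14 / 2.144841e+07 = 18584128.1475
Step 2: v = sqrt(18584128.1475) = 4310.9 m/s

4310.9


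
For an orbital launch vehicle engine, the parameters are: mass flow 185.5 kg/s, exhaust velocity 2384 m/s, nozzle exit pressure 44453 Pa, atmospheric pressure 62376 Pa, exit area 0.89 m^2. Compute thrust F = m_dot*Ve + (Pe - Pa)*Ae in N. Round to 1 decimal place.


Step 1: Momentum thrust = m_dot * Ve = 185.5 * 2384 = 442232.0 N
Step 2: Pressure thrust = (Pe - Pa) * Ae = (44453 - 62376) * 0.89 = -15951.47 N
Step 3: Total thrust F = 442232.0 + -15951.47 = 426280.5 N

426280.5


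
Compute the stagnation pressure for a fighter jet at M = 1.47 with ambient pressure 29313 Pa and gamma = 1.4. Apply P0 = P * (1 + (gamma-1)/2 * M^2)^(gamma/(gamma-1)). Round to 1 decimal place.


Step 1: (gamma-1)/2 * M^2 = 0.2 * 2.1609 = 0.43218
Step 2: 1 + 0.43218 = 1.43218
Step 3: Exponent gamma/(gamma-1) = 3.5
Step 4: P0 = 29313 * 1.43218^3.5 = 103050.9 Pa

103050.9


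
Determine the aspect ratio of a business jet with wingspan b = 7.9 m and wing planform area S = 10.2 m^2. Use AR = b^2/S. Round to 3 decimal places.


Step 1: b^2 = 7.9^2 = 62.41
Step 2: AR = 62.41 / 10.2 = 6.119

6.119


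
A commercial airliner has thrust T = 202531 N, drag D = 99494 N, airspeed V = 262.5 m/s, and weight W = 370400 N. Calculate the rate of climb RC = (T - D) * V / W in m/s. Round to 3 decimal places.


Step 1: Excess thrust = T - D = 202531 - 99494 = 103037 N
Step 2: Excess power = 103037 * 262.5 = 27047212.5 W
Step 3: RC = 27047212.5 / 370400 = 73.022 m/s

73.022


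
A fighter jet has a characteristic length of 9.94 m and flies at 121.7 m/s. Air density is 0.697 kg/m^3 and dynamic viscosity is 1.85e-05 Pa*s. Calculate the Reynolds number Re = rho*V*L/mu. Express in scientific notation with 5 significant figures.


Step 1: Numerator = rho * V * L = 0.697 * 121.7 * 9.94 = 843.159506
Step 2: Re = 843.159506 / 1.85e-05
Step 3: Re = 4.5576e+07

4.5576e+07


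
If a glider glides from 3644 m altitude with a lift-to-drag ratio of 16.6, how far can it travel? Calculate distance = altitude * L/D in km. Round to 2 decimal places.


Step 1: Glide distance = altitude * L/D = 3644 * 16.6 = 60490.4 m
Step 2: Convert to km: 60490.4 / 1000 = 60.49 km

60.49


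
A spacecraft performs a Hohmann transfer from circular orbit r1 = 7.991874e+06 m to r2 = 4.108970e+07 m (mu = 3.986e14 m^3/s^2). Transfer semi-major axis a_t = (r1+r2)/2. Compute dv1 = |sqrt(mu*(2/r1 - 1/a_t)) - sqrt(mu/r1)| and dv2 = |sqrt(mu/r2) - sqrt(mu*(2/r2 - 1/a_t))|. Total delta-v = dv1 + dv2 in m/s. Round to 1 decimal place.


Step 1: Transfer semi-major axis a_t = (7.991874e+06 + 4.108970e+07) / 2 = 2.454079e+07 m
Step 2: v1 (circular at r1) = sqrt(mu/r1) = 7062.27 m/s
Step 3: v_t1 = sqrt(mu*(2/r1 - 1/a_t)) = 9138.32 m/s
Step 4: dv1 = |9138.32 - 7062.27| = 2076.05 m/s
Step 5: v2 (circular at r2) = 3114.6 m/s, v_t2 = 1777.39 m/s
Step 6: dv2 = |3114.6 - 1777.39| = 1337.21 m/s
Step 7: Total delta-v = 2076.05 + 1337.21 = 3413.3 m/s

3413.3


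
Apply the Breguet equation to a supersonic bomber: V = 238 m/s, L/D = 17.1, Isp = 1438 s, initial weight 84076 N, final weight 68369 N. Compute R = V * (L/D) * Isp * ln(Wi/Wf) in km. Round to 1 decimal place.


Step 1: Coefficient = V * (L/D) * Isp = 238 * 17.1 * 1438 = 5852372.4 m
Step 2: Wi/Wf = 84076 / 68369 = 1.229739
Step 3: ln(1.229739) = 0.206802
Step 4: R = 5852372.4 * 0.206802 = 1210280.2 m = 1210.3 km

1210.3


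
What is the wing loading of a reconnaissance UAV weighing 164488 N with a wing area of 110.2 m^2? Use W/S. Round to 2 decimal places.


Step 1: Wing loading = W / S = 164488 / 110.2
Step 2: Wing loading = 1492.63 N/m^2

1492.63


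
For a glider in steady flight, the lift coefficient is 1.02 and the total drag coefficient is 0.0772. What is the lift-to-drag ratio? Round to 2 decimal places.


Step 1: L/D = CL / CD = 1.02 / 0.0772
Step 2: L/D = 13.21

13.21


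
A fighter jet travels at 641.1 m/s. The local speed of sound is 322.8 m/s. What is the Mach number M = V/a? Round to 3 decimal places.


Step 1: M = V / a = 641.1 / 322.8
Step 2: M = 1.986

1.986


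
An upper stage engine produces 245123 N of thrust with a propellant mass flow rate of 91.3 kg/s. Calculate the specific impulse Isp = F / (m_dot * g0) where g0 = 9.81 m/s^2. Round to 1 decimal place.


Step 1: m_dot * g0 = 91.3 * 9.81 = 895.65
Step 2: Isp = 245123 / 895.65 = 273.7 s

273.7


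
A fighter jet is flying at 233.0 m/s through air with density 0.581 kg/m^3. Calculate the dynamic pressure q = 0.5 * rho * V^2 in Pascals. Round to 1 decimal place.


Step 1: V^2 = 233.0^2 = 54289.0
Step 2: q = 0.5 * 0.581 * 54289.0
Step 3: q = 15771.0 Pa

15771.0


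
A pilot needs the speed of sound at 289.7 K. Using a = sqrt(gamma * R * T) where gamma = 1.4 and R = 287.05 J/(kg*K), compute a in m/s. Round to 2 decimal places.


Step 1: gamma * R * T = 1.4 * 287.05 * 289.7 = 116421.739
Step 2: a = sqrt(116421.739) = 341.21 m/s

341.21


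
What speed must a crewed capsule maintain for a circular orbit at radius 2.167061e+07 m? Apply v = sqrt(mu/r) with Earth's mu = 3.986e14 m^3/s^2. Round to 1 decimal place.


Step 1: mu / r = 3.986e14 / 2.167061e+07 = 18393575.4462
Step 2: v = sqrt(18393575.4462) = 4288.8 m/s

4288.8


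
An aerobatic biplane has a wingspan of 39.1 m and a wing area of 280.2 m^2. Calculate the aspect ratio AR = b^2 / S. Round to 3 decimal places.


Step 1: b^2 = 39.1^2 = 1528.81
Step 2: AR = 1528.81 / 280.2 = 5.456

5.456


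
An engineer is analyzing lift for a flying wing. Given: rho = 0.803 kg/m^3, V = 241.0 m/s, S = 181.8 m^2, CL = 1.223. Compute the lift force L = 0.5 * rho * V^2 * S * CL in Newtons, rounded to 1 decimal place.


Step 1: Calculate dynamic pressure q = 0.5 * 0.803 * 241.0^2 = 0.5 * 0.803 * 58081.0 = 23319.5215 Pa
Step 2: Multiply by wing area and lift coefficient: L = 23319.5215 * 181.8 * 1.223
Step 3: L = 4239489.0087 * 1.223 = 5184895.1 N

5184895.1


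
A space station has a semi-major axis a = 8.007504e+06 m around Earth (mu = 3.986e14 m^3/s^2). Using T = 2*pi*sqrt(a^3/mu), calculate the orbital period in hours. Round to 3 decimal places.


Step 1: a^3 / mu = 5.134421e+20 / 3.986e14 = 1.288114e+06
Step 2: sqrt(1.288114e+06) = 1134.951 s
Step 3: T = 2*pi * 1134.951 = 7131.11 s
Step 4: T in hours = 7131.11 / 3600 = 1.981 hours

1.981


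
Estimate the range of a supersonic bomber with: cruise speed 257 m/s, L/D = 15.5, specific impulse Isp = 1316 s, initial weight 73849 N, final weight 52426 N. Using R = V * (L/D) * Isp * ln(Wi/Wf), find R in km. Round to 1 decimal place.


Step 1: Coefficient = V * (L/D) * Isp = 257 * 15.5 * 1316 = 5242286.0 m
Step 2: Wi/Wf = 73849 / 52426 = 1.408633
Step 3: ln(1.408633) = 0.34262
Step 4: R = 5242286.0 * 0.34262 = 1796111.1 m = 1796.1 km

1796.1


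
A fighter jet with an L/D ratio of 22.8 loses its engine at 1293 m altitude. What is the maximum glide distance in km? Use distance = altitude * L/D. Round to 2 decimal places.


Step 1: Glide distance = altitude * L/D = 1293 * 22.8 = 29480.4 m
Step 2: Convert to km: 29480.4 / 1000 = 29.48 km

29.48


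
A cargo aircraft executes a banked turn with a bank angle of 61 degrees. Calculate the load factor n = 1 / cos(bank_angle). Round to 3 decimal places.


Step 1: Convert 61 degrees to radians = 1.064651
Step 2: cos(61 deg) = 0.48481
Step 3: n = 1 / 0.48481 = 2.063

2.063


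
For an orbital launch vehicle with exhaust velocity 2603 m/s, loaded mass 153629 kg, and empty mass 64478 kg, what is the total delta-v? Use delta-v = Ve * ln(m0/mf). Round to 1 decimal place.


Step 1: Mass ratio m0/mf = 153629 / 64478 = 2.382658
Step 2: ln(2.382658) = 0.868217
Step 3: delta-v = 2603 * 0.868217 = 2260.0 m/s

2260.0


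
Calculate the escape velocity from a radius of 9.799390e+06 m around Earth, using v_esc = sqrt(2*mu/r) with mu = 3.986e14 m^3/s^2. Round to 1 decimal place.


Step 1: 2*mu/r = 2 * 3.986e14 / 9.799390e+06 = 81352002.5226
Step 2: v_esc = sqrt(81352002.5226) = 9019.5 m/s

9019.5


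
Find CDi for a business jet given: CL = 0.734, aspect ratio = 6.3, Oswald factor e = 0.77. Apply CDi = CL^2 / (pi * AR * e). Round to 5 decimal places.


Step 1: CL^2 = 0.734^2 = 0.538756
Step 2: pi * AR * e = 3.14159 * 6.3 * 0.77 = 15.239866
Step 3: CDi = 0.538756 / 15.239866 = 0.03535

0.03535


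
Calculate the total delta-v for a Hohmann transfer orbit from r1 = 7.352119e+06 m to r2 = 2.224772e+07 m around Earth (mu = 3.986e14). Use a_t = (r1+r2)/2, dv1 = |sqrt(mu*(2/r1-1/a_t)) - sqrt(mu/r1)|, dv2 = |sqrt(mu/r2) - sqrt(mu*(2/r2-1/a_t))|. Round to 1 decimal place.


Step 1: Transfer semi-major axis a_t = (7.352119e+06 + 2.224772e+07) / 2 = 1.479992e+07 m
Step 2: v1 (circular at r1) = sqrt(mu/r1) = 7363.13 m/s
Step 3: v_t1 = sqrt(mu*(2/r1 - 1/a_t)) = 9027.67 m/s
Step 4: dv1 = |9027.67 - 7363.13| = 1664.54 m/s
Step 5: v2 (circular at r2) = 4232.78 m/s, v_t2 = 2983.34 m/s
Step 6: dv2 = |4232.78 - 2983.34| = 1249.44 m/s
Step 7: Total delta-v = 1664.54 + 1249.44 = 2914.0 m/s

2914.0


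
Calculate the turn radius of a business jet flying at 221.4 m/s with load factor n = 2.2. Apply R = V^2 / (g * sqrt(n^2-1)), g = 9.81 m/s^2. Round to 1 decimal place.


Step 1: V^2 = 221.4^2 = 49017.96
Step 2: n^2 - 1 = 2.2^2 - 1 = 3.84
Step 3: sqrt(3.84) = 1.959592
Step 4: R = 49017.96 / (9.81 * 1.959592) = 2549.9 m

2549.9


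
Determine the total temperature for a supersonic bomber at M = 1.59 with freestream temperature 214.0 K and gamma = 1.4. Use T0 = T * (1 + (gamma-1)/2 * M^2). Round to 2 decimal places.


Step 1: (gamma-1)/2 = 0.2
Step 2: M^2 = 2.5281
Step 3: 1 + 0.2 * 2.5281 = 1.50562
Step 4: T0 = 214.0 * 1.50562 = 322.20 K

322.20


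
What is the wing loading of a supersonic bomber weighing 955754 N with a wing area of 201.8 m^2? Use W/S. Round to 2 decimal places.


Step 1: Wing loading = W / S = 955754 / 201.8
Step 2: Wing loading = 4736.14 N/m^2

4736.14


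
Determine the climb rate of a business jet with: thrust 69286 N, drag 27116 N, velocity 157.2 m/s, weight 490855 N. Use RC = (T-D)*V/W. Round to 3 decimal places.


Step 1: Excess thrust = T - D = 69286 - 27116 = 42170 N
Step 2: Excess power = 42170 * 157.2 = 6629124.0 W
Step 3: RC = 6629124.0 / 490855 = 13.505 m/s

13.505
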